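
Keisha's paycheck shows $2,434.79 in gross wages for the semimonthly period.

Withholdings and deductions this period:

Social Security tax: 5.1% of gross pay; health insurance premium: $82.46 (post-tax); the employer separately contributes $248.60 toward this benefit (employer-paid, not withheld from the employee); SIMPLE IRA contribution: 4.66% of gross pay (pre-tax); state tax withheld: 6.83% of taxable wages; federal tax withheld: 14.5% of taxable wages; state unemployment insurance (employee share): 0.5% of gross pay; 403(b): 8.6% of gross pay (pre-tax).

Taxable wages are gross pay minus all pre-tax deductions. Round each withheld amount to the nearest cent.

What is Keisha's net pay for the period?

$1,442.66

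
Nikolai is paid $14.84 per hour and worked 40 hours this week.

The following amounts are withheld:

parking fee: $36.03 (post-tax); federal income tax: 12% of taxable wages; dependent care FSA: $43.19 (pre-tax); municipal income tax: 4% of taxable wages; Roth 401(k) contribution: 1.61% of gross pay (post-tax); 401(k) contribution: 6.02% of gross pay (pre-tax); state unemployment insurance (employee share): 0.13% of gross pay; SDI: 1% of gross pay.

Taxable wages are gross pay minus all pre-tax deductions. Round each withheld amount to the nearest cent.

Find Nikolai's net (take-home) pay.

Gross pay: 40 × $14.84 = $593.60
Dependent care FSA: $43.19
401(k) contribution: $593.60 × 0.0602 = $35.73
Pre-tax total = $43.19 + $35.73 = $78.92
Taxable wages = $593.60 − $78.92 = $514.68
Federal income tax: $514.68 × 0.12 = $61.76
Municipal income tax: $514.68 × 0.04 = $20.59
SDI: $593.60 × 0.01 = $5.94
State unemployment insurance (employee share): $593.60 × 0.0013 = $0.77
Parking fee: $36.03
Roth 401(k) contribution: $593.60 × 0.0161 = $9.56
Total deductions = $43.19 + $35.73 + $61.76 + $20.59 + $5.94 + $0.77 + $36.03 + $9.56 = $213.57
Net pay = $593.60 − $213.57 = $380.03

$380.03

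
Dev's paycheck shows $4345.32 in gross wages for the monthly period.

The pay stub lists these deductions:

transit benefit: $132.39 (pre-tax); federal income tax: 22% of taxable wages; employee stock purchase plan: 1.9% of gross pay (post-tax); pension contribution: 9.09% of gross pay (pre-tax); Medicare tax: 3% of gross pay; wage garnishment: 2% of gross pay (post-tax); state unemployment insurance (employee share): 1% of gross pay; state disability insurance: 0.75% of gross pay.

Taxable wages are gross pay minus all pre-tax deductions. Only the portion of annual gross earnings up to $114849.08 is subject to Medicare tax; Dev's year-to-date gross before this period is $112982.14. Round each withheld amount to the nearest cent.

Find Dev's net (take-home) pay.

$2676.47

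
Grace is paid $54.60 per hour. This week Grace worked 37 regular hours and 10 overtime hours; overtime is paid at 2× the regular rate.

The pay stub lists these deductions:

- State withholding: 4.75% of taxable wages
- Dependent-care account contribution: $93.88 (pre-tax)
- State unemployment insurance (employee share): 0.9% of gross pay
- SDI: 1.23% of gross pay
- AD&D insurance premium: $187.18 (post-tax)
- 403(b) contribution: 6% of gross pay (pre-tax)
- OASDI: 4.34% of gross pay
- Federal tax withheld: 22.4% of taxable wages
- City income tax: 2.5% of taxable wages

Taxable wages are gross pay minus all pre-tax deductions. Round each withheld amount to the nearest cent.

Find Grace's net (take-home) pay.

$1603.48

Regular pay: 37 × $54.60 = $2020.20
Overtime pay: 10 × $54.60 × 2 = $1092.00
Gross pay = $2020.20 + $1092.00 = $3112.20
Dependent-care account contribution: $93.88
403(b) contribution: $3112.20 × 0.06 = $186.73
Pre-tax total = $93.88 + $186.73 = $280.61
Taxable wages = $3112.20 − $280.61 = $2831.59
City income tax: $2831.59 × 0.025 = $70.79
State withholding: $2831.59 × 0.0475 = $134.50
Federal tax withheld: $2831.59 × 0.224 = $634.28
State unemployment insurance (employee share): $3112.20 × 0.009 = $28.01
OASDI: $3112.20 × 0.0434 = $135.07
SDI: $3112.20 × 0.0123 = $38.28
AD&D insurance premium: $187.18
Total deductions = $93.88 + $186.73 + $70.79 + $134.50 + $634.28 + $28.01 + $135.07 + $38.28 + $187.18 = $1508.72
Net pay = $3112.20 − $1508.72 = $1603.48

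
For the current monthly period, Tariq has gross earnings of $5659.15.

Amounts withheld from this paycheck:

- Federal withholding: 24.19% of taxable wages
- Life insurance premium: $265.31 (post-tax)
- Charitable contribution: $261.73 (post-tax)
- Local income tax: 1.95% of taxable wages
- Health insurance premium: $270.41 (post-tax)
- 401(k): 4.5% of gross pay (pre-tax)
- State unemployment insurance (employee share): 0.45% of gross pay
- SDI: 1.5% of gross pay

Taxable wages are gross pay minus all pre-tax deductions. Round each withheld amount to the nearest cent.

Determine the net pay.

$3083.94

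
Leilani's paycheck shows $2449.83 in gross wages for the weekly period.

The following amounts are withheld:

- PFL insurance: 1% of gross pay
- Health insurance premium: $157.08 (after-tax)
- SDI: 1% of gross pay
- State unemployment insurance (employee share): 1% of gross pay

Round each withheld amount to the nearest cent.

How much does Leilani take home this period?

$2219.25

State unemployment insurance (employee share): $2449.83 × 0.01 = $24.50
SDI: $2449.83 × 0.01 = $24.50
PFL insurance: $2449.83 × 0.01 = $24.50
Health insurance premium: $157.08
Total deductions = $24.50 + $24.50 + $24.50 + $157.08 = $230.58
Net pay = $2449.83 − $230.58 = $2219.25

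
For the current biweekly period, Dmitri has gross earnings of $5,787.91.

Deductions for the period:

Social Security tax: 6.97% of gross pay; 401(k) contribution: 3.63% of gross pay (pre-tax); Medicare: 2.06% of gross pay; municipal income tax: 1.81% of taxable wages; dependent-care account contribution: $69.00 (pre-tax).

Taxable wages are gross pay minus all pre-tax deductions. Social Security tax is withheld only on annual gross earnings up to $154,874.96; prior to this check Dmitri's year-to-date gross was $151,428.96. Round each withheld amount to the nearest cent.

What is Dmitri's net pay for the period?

401(k) contribution: $5,787.91 × 0.0363 = $210.10
Dependent-care account contribution: $69.00
Pre-tax total = $210.10 + $69.00 = $279.10
Taxable wages = $5,787.91 − $279.10 = $5,508.81
Municipal income tax: $5,508.81 × 0.0181 = $99.71
Medicare: $5,787.91 × 0.0206 = $119.23
Social Security tax: only $154,874.96 − $151,428.96 = $3,446.00 of this check is subject → $3,446.00 × 0.0697 = $240.19
Total deductions = $210.10 + $69.00 + $99.71 + $119.23 + $240.19 = $738.23
Net pay = $5,787.91 − $738.23 = $5,049.68

$5,049.68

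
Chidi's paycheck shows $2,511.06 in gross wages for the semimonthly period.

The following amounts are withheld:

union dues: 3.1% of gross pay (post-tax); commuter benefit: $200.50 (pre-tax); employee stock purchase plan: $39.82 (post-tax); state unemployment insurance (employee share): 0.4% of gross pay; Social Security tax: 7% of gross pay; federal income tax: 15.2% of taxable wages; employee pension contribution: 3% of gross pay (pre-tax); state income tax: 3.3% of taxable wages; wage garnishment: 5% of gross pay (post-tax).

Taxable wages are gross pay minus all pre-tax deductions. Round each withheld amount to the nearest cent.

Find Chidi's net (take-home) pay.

Employee pension contribution: $2,511.06 × 0.03 = $75.33
Commuter benefit: $200.50
Pre-tax total = $75.33 + $200.50 = $275.83
Taxable wages = $2,511.06 − $275.83 = $2,235.23
State income tax: $2,235.23 × 0.033 = $73.76
Federal income tax: $2,235.23 × 0.152 = $339.75
State unemployment insurance (employee share): $2,511.06 × 0.004 = $10.04
Social Security tax: $2,511.06 × 0.07 = $175.77
Union dues: $2,511.06 × 0.031 = $77.84
Employee stock purchase plan: $39.82
Wage garnishment: $2,511.06 × 0.05 = $125.55
Total deductions = $75.33 + $200.50 + $73.76 + $339.75 + $10.04 + $175.77 + $77.84 + $39.82 + $125.55 = $1,118.36
Net pay = $2,511.06 − $1,118.36 = $1,392.70

$1,392.70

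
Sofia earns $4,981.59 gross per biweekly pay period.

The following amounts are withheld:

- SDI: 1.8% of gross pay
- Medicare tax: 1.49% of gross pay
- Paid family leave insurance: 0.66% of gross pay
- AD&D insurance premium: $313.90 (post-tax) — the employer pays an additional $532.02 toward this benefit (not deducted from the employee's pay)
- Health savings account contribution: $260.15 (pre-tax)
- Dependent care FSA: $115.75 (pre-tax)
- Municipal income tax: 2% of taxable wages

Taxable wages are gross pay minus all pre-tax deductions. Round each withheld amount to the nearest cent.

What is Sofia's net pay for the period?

Dependent care FSA: $115.75
Health savings account contribution: $260.15
Pre-tax total = $115.75 + $260.15 = $375.90
Taxable wages = $4,981.59 − $375.90 = $4,605.69
Municipal income tax: $4,605.69 × 0.02 = $92.11
Medicare tax: $4,981.59 × 0.0149 = $74.23
SDI: $4,981.59 × 0.018 = $89.67
Paid family leave insurance: $4,981.59 × 0.0066 = $32.88
AD&D insurance premium: $313.90
(Employer's $532.02 toward AD&D insurance premium is not withheld from the employee.)
Total deductions = $115.75 + $260.15 + $92.11 + $74.23 + $89.67 + $32.88 + $313.90 = $978.69
Net pay = $4,981.59 − $978.69 = $4,002.90

$4,002.90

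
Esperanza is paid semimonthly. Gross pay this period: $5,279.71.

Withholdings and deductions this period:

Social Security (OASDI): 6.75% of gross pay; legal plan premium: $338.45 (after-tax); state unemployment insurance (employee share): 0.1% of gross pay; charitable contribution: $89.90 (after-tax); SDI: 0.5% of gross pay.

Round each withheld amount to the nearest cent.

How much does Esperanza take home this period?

$4,463.30

SDI: $5,279.71 × 0.005 = $26.40
Social Security (OASDI): $5,279.71 × 0.0675 = $356.38
State unemployment insurance (employee share): $5,279.71 × 0.001 = $5.28
Charitable contribution: $89.90
Legal plan premium: $338.45
Total deductions = $26.40 + $356.38 + $5.28 + $89.90 + $338.45 = $816.41
Net pay = $5,279.71 − $816.41 = $4,463.30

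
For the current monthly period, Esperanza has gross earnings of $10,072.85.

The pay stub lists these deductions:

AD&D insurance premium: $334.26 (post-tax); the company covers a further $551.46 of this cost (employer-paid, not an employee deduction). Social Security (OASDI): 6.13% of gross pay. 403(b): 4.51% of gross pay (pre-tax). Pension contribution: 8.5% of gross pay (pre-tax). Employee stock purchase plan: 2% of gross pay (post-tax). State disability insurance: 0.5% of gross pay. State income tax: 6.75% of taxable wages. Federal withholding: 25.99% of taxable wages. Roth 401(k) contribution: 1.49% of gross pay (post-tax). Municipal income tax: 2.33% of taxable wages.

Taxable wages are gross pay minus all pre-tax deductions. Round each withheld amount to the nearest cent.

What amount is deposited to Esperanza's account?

Pension contribution: $10,072.85 × 0.085 = $856.19
403(b): $10,072.85 × 0.0451 = $454.29
Pre-tax total = $856.19 + $454.29 = $1,310.48
Taxable wages = $10,072.85 − $1,310.48 = $8,762.37
Federal withholding: $8,762.37 × 0.2599 = $2,277.34
State income tax: $8,762.37 × 0.0675 = $591.46
Municipal income tax: $8,762.37 × 0.0233 = $204.16
Social Security (OASDI): $10,072.85 × 0.0613 = $617.47
State disability insurance: $10,072.85 × 0.005 = $50.36
Employee stock purchase plan: $10,072.85 × 0.02 = $201.46
Roth 401(k) contribution: $10,072.85 × 0.0149 = $150.09
AD&D insurance premium: $334.26
(Employer's $551.46 toward AD&D insurance premium is not withheld from the employee.)
Total deductions = $856.19 + $454.29 + $2,277.34 + $591.46 + $204.16 + $617.47 + $50.36 + $201.46 + $150.09 + $334.26 = $5,737.08
Net pay = $10,072.85 − $5,737.08 = $4,335.77

$4,335.77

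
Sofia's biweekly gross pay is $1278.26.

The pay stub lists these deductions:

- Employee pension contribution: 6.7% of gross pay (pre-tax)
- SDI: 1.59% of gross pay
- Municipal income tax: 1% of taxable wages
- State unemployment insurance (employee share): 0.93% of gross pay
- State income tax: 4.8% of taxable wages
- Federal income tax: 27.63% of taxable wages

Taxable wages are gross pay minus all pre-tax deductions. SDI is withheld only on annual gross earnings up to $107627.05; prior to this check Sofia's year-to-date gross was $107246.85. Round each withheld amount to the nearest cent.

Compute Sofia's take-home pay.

Employee pension contribution: $1278.26 × 0.067 = $85.64
Taxable wages = $1278.26 − $85.64 = $1192.62
Federal income tax: $1192.62 × 0.2763 = $329.52
State income tax: $1192.62 × 0.048 = $57.25
Municipal income tax: $1192.62 × 0.01 = $11.93
State unemployment insurance (employee share): $1278.26 × 0.0093 = $11.89
SDI: only $107627.05 − $107246.85 = $380.20 of this check is subject → $380.20 × 0.0159 = $6.05
Total deductions = $85.64 + $329.52 + $57.25 + $11.93 + $11.89 + $6.05 = $502.28
Net pay = $1278.26 − $502.28 = $775.98

$775.98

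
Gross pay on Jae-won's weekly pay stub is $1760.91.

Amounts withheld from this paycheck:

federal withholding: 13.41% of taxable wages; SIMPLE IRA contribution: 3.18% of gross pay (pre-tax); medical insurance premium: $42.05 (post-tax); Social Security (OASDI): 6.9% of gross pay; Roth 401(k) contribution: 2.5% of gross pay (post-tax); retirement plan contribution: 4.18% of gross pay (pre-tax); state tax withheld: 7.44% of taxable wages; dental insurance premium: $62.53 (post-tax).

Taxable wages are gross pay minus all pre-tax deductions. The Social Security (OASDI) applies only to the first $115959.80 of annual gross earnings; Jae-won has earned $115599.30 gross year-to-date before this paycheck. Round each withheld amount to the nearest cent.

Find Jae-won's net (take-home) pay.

$1117.70

SIMPLE IRA contribution: $1760.91 × 0.0318 = $56.00
Retirement plan contribution: $1760.91 × 0.0418 = $73.61
Pre-tax total = $56.00 + $73.61 = $129.61
Taxable wages = $1760.91 − $129.61 = $1631.30
Federal withholding: $1631.30 × 0.1341 = $218.76
State tax withheld: $1631.30 × 0.0744 = $121.37
Social Security (OASDI): only $115959.80 − $115599.30 = $360.50 of this check is subject → $360.50 × 0.069 = $24.87
Dental insurance premium: $62.53
Medical insurance premium: $42.05
Roth 401(k) contribution: $1760.91 × 0.025 = $44.02
Total deductions = $56.00 + $73.61 + $218.76 + $121.37 + $24.87 + $62.53 + $42.05 + $44.02 = $643.21
Net pay = $1760.91 − $643.21 = $1117.70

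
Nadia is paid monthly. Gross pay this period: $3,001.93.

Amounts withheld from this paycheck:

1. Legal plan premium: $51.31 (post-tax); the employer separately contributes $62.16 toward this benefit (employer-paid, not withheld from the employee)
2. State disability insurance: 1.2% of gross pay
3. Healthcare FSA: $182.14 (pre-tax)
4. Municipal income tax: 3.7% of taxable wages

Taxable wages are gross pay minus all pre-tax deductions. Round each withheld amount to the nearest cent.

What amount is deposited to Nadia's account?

$2,628.13

Healthcare FSA: $182.14
Taxable wages = $3,001.93 − $182.14 = $2,819.79
Municipal income tax: $2,819.79 × 0.037 = $104.33
State disability insurance: $3,001.93 × 0.012 = $36.02
Legal plan premium: $51.31
(Employer's $62.16 toward legal plan premium is not withheld from the employee.)
Total deductions = $182.14 + $104.33 + $36.02 + $51.31 = $373.80
Net pay = $3,001.93 − $373.80 = $2,628.13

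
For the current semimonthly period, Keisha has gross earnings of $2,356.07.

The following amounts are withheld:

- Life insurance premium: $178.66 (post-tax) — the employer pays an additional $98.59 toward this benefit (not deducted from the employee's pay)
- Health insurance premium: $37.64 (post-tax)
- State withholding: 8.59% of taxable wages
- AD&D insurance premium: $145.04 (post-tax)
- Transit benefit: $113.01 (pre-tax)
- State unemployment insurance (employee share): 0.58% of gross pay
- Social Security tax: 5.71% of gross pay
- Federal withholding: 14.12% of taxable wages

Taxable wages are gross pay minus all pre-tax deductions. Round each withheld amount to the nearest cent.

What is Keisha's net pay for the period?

Transit benefit: $113.01
Taxable wages = $2,356.07 − $113.01 = $2,243.06
Federal withholding: $2,243.06 × 0.1412 = $316.72
State withholding: $2,243.06 × 0.0859 = $192.68
Social Security tax: $2,356.07 × 0.0571 = $134.53
State unemployment insurance (employee share): $2,356.07 × 0.0058 = $13.67
Health insurance premium: $37.64
Life insurance premium: $178.66
AD&D insurance premium: $145.04
(Employer's $98.59 toward life insurance premium is not withheld from the employee.)
Total deductions = $113.01 + $316.72 + $192.68 + $134.53 + $13.67 + $37.64 + $178.66 + $145.04 = $1,131.95
Net pay = $2,356.07 − $1,131.95 = $1,224.12

$1,224.12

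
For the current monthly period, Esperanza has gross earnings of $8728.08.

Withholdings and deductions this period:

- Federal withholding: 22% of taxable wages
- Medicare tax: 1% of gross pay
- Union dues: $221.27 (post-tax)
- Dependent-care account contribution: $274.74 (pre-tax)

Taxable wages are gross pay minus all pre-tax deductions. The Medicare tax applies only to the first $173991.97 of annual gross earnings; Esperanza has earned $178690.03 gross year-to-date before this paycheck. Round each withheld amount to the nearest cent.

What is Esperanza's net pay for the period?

$6372.34

Dependent-care account contribution: $274.74
Taxable wages = $8728.08 − $274.74 = $8453.34
Federal withholding: $8453.34 × 0.22 = $1859.73
Medicare tax: annual cap $173991.97 already reached (YTD $178690.03), so $0.00
Union dues: $221.27
Total deductions = $274.74 + $1859.73 + $0.00 + $221.27 = $2355.74
Net pay = $8728.08 − $2355.74 = $6372.34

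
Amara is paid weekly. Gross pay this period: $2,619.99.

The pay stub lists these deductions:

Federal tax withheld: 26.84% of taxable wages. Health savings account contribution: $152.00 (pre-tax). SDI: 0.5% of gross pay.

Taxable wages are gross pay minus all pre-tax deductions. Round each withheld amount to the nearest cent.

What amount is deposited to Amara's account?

$1,792.48

Health savings account contribution: $152.00
Taxable wages = $2,619.99 − $152.00 = $2,467.99
Federal tax withheld: $2,467.99 × 0.2684 = $662.41
SDI: $2,619.99 × 0.005 = $13.10
Total deductions = $152.00 + $662.41 + $13.10 = $827.51
Net pay = $2,619.99 − $827.51 = $1,792.48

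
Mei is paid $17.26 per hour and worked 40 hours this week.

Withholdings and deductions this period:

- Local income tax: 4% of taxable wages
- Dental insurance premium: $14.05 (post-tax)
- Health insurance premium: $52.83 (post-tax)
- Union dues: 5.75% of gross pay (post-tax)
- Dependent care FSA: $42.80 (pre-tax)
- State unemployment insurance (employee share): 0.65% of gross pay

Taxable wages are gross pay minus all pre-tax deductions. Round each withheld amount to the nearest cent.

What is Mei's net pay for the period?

$510.63

Gross pay: 40 × $17.26 = $690.40
Dependent care FSA: $42.80
Taxable wages = $690.40 − $42.80 = $647.60
Local income tax: $647.60 × 0.04 = $25.90
State unemployment insurance (employee share): $690.40 × 0.0065 = $4.49
Dental insurance premium: $14.05
Union dues: $690.40 × 0.0575 = $39.70
Health insurance premium: $52.83
Total deductions = $42.80 + $25.90 + $4.49 + $14.05 + $39.70 + $52.83 = $179.77
Net pay = $690.40 − $179.77 = $510.63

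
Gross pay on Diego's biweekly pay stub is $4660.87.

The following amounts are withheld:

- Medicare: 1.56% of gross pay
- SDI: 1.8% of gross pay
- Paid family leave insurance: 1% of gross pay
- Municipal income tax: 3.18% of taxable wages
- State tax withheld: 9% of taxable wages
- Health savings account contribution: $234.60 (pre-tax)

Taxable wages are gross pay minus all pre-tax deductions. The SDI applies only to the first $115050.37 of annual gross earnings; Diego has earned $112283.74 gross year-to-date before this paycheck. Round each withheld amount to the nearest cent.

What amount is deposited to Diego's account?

$3718.03

Health savings account contribution: $234.60
Taxable wages = $4660.87 − $234.60 = $4426.27
State tax withheld: $4426.27 × 0.09 = $398.36
Municipal income tax: $4426.27 × 0.0318 = $140.76
Paid family leave insurance: $4660.87 × 0.01 = $46.61
SDI: only $115050.37 − $112283.74 = $2766.63 of this check is subject → $2766.63 × 0.018 = $49.80
Medicare: $4660.87 × 0.0156 = $72.71
Total deductions = $234.60 + $398.36 + $140.76 + $46.61 + $49.80 + $72.71 = $942.84
Net pay = $4660.87 − $942.84 = $3718.03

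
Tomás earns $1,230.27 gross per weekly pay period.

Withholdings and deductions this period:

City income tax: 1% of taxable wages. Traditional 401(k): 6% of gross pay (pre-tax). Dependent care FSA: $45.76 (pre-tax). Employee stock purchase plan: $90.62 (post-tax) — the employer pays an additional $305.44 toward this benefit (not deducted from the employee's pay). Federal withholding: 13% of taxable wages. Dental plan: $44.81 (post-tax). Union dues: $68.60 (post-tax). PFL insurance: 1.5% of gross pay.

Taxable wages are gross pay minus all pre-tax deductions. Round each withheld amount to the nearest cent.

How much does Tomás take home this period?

$732.71

Traditional 401(k): $1,230.27 × 0.06 = $73.82
Dependent care FSA: $45.76
Pre-tax total = $73.82 + $45.76 = $119.58
Taxable wages = $1,230.27 − $119.58 = $1,110.69
City income tax: $1,110.69 × 0.01 = $11.11
Federal withholding: $1,110.69 × 0.13 = $144.39
PFL insurance: $1,230.27 × 0.015 = $18.45
Dental plan: $44.81
Union dues: $68.60
Employee stock purchase plan: $90.62
(Employer's $305.44 toward employee stock purchase plan is not withheld from the employee.)
Total deductions = $73.82 + $45.76 + $11.11 + $144.39 + $18.45 + $44.81 + $68.60 + $90.62 = $497.56
Net pay = $1,230.27 − $497.56 = $732.71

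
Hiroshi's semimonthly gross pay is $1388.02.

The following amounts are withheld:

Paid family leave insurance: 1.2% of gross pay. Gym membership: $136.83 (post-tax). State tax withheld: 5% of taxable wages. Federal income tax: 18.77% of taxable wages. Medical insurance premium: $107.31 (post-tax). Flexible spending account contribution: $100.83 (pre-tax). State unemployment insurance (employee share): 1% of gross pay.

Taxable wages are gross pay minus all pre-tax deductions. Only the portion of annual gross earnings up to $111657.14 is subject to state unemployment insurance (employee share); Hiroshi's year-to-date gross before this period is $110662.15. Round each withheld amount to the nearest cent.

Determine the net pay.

$710.47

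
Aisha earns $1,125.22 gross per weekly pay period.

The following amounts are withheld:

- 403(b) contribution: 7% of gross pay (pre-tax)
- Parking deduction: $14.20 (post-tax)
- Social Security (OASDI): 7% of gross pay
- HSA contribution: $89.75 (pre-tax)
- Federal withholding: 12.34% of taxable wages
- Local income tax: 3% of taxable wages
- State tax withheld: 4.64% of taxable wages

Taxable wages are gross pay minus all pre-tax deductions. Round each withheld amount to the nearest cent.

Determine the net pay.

$672.58

HSA contribution: $89.75
403(b) contribution: $1,125.22 × 0.07 = $78.77
Pre-tax total = $89.75 + $78.77 = $168.52
Taxable wages = $1,125.22 − $168.52 = $956.70
State tax withheld: $956.70 × 0.0464 = $44.39
Local income tax: $956.70 × 0.03 = $28.70
Federal withholding: $956.70 × 0.1234 = $118.06
Social Security (OASDI): $1,125.22 × 0.07 = $78.77
Parking deduction: $14.20
Total deductions = $89.75 + $78.77 + $44.39 + $28.70 + $118.06 + $78.77 + $14.20 = $452.64
Net pay = $1,125.22 − $452.64 = $672.58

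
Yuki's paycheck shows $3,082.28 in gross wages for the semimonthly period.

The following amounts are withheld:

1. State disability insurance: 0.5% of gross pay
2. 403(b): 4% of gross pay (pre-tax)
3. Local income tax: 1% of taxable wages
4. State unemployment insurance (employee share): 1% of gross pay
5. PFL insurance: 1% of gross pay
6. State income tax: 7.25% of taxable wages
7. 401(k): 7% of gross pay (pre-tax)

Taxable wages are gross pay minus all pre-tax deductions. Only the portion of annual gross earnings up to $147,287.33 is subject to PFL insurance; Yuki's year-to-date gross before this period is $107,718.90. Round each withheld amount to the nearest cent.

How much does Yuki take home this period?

403(b): $3,082.28 × 0.04 = $123.29
401(k): $3,082.28 × 0.07 = $215.76
Pre-tax total = $123.29 + $215.76 = $339.05
Taxable wages = $3,082.28 − $339.05 = $2,743.23
Local income tax: $2,743.23 × 0.01 = $27.43
State income tax: $2,743.23 × 0.0725 = $198.88
State unemployment insurance (employee share): $3,082.28 × 0.01 = $30.82
PFL insurance: cap not yet reached, full $3,082.28 is subject → $3,082.28 × 0.01 = $30.82
State disability insurance: $3,082.28 × 0.005 = $15.41
Total deductions = $123.29 + $215.76 + $27.43 + $198.88 + $30.82 + $30.82 + $15.41 = $642.41
Net pay = $3,082.28 − $642.41 = $2,439.87

$2,439.87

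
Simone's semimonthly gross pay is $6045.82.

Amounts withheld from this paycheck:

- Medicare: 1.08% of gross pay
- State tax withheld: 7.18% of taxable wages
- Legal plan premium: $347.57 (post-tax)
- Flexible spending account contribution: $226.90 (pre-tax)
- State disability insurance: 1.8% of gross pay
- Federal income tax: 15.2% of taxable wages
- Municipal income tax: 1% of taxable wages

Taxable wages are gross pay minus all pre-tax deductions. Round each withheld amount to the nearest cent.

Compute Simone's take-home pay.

Flexible spending account contribution: $226.90
Taxable wages = $6045.82 − $226.90 = $5818.92
Federal income tax: $5818.92 × 0.152 = $884.48
State tax withheld: $5818.92 × 0.0718 = $417.80
Municipal income tax: $5818.92 × 0.01 = $58.19
Medicare: $6045.82 × 0.0108 = $65.29
State disability insurance: $6045.82 × 0.018 = $108.82
Legal plan premium: $347.57
Total deductions = $226.90 + $884.48 + $417.80 + $58.19 + $65.29 + $108.82 + $347.57 = $2109.05
Net pay = $6045.82 − $2109.05 = $3936.77

$3936.77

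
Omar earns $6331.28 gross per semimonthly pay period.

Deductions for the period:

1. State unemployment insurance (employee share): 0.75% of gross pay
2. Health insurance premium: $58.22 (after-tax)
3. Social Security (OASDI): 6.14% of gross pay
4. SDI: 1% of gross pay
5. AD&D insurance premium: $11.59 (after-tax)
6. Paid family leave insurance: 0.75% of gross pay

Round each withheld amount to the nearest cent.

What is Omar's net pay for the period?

SDI: $6331.28 × 0.01 = $63.31
Paid family leave insurance: $6331.28 × 0.0075 = $47.48
State unemployment insurance (employee share): $6331.28 × 0.0075 = $47.48
Social Security (OASDI): $6331.28 × 0.0614 = $388.74
AD&D insurance premium: $11.59
Health insurance premium: $58.22
Total deductions = $63.31 + $47.48 + $47.48 + $388.74 + $11.59 + $58.22 = $616.82
Net pay = $6331.28 − $616.82 = $5714.46

$5714.46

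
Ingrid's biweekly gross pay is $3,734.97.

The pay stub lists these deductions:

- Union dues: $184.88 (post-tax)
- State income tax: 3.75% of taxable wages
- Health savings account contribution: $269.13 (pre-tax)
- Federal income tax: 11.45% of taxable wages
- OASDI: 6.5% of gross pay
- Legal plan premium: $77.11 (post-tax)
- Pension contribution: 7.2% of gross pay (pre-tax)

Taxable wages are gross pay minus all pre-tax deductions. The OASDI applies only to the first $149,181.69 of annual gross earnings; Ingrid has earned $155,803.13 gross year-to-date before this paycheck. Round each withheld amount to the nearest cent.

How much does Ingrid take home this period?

$2,449.00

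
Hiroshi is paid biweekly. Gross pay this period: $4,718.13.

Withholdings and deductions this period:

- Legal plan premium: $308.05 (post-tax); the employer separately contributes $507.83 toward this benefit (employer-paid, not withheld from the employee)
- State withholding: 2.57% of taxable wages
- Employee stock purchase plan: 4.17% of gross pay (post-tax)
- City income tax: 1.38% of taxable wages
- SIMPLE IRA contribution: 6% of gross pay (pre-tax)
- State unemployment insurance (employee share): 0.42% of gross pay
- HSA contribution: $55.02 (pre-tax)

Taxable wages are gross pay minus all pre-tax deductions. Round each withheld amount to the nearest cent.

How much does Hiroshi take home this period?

$3,682.39

SIMPLE IRA contribution: $4,718.13 × 0.06 = $283.09
HSA contribution: $55.02
Pre-tax total = $283.09 + $55.02 = $338.11
Taxable wages = $4,718.13 − $338.11 = $4,380.02
State withholding: $4,380.02 × 0.0257 = $112.57
City income tax: $4,380.02 × 0.0138 = $60.44
State unemployment insurance (employee share): $4,718.13 × 0.0042 = $19.82
Employee stock purchase plan: $4,718.13 × 0.0417 = $196.75
Legal plan premium: $308.05
(Employer's $507.83 toward legal plan premium is not withheld from the employee.)
Total deductions = $283.09 + $55.02 + $112.57 + $60.44 + $19.82 + $196.75 + $308.05 = $1,035.74
Net pay = $4,718.13 − $1,035.74 = $3,682.39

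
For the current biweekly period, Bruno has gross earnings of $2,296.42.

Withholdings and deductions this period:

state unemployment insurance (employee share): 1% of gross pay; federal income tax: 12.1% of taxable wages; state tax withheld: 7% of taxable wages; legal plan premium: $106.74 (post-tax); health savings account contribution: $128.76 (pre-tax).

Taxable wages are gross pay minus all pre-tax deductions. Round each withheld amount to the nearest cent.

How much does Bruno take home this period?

Health savings account contribution: $128.76
Taxable wages = $2,296.42 − $128.76 = $2,167.66
Federal income tax: $2,167.66 × 0.121 = $262.29
State tax withheld: $2,167.66 × 0.07 = $151.74
State unemployment insurance (employee share): $2,296.42 × 0.01 = $22.96
Legal plan premium: $106.74
Total deductions = $128.76 + $262.29 + $151.74 + $22.96 + $106.74 = $672.49
Net pay = $2,296.42 − $672.49 = $1,623.93

$1,623.93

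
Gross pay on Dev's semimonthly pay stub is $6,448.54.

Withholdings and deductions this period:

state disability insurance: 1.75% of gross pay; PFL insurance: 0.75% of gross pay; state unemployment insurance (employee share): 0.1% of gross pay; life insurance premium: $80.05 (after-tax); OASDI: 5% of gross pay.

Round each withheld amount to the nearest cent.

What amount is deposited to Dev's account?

State unemployment insurance (employee share): $6,448.54 × 0.001 = $6.45
OASDI: $6,448.54 × 0.05 = $322.43
State disability insurance: $6,448.54 × 0.0175 = $112.85
PFL insurance: $6,448.54 × 0.0075 = $48.36
Life insurance premium: $80.05
Total deductions = $6.45 + $322.43 + $112.85 + $48.36 + $80.05 = $570.14
Net pay = $6,448.54 − $570.14 = $5,878.40

$5,878.40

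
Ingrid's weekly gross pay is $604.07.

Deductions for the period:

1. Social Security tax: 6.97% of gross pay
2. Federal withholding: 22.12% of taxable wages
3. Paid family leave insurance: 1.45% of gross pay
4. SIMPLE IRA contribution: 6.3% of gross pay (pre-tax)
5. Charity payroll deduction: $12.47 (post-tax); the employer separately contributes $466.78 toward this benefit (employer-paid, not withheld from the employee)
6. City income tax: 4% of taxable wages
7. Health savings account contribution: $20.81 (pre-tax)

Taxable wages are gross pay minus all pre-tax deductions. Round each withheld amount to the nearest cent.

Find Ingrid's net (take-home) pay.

$339.46

SIMPLE IRA contribution: $604.07 × 0.063 = $38.06
Health savings account contribution: $20.81
Pre-tax total = $38.06 + $20.81 = $58.87
Taxable wages = $604.07 − $58.87 = $545.20
Federal withholding: $545.20 × 0.2212 = $120.60
City income tax: $545.20 × 0.04 = $21.81
Paid family leave insurance: $604.07 × 0.0145 = $8.76
Social Security tax: $604.07 × 0.0697 = $42.10
Charity payroll deduction: $12.47
(Employer's $466.78 toward charity payroll deduction is not withheld from the employee.)
Total deductions = $38.06 + $20.81 + $120.60 + $21.81 + $8.76 + $42.10 + $12.47 = $264.61
Net pay = $604.07 − $264.61 = $339.46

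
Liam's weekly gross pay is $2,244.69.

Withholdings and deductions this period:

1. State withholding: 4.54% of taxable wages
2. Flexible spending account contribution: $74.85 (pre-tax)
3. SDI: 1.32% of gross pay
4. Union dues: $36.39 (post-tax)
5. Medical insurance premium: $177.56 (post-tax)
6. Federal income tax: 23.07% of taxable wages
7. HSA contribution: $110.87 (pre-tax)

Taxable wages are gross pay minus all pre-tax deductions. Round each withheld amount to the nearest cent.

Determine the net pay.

Flexible spending account contribution: $74.85
HSA contribution: $110.87
Pre-tax total = $74.85 + $110.87 = $185.72
Taxable wages = $2,244.69 − $185.72 = $2,058.97
Federal income tax: $2,058.97 × 0.2307 = $475.00
State withholding: $2,058.97 × 0.0454 = $93.48
SDI: $2,244.69 × 0.0132 = $29.63
Medical insurance premium: $177.56
Union dues: $36.39
Total deductions = $74.85 + $110.87 + $475.00 + $93.48 + $29.63 + $177.56 + $36.39 = $997.78
Net pay = $2,244.69 − $997.78 = $1,246.91

$1,246.91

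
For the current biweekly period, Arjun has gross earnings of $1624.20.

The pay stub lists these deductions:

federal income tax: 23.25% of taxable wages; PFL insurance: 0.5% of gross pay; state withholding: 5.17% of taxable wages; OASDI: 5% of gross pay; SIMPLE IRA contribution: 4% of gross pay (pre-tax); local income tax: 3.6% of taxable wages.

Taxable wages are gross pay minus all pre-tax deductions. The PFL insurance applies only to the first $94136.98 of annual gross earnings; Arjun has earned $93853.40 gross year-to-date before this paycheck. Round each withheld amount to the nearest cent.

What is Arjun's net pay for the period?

SIMPLE IRA contribution: $1624.20 × 0.04 = $64.97
Taxable wages = $1624.20 − $64.97 = $1559.23
Local income tax: $1559.23 × 0.036 = $56.13
State withholding: $1559.23 × 0.0517 = $80.61
Federal income tax: $1559.23 × 0.2325 = $362.52
OASDI: $1624.20 × 0.05 = $81.21
PFL insurance: only $94136.98 − $93853.40 = $283.58 of this check is subject → $283.58 × 0.005 = $1.42
Total deductions = $64.97 + $56.13 + $80.61 + $362.52 + $81.21 + $1.42 = $646.86
Net pay = $1624.20 − $646.86 = $977.34

$977.34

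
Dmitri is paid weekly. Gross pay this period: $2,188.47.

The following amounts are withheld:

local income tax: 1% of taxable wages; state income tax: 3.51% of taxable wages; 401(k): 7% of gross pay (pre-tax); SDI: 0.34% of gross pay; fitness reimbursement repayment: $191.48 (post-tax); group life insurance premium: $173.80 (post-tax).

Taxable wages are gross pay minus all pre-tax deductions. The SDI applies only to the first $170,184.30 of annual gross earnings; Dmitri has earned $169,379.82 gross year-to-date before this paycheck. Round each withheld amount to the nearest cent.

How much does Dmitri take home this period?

401(k): $2,188.47 × 0.07 = $153.19
Taxable wages = $2,188.47 − $153.19 = $2,035.28
Local income tax: $2,035.28 × 0.01 = $20.35
State income tax: $2,035.28 × 0.0351 = $71.44
SDI: only $170,184.30 − $169,379.82 = $804.48 of this check is subject → $804.48 × 0.0034 = $2.74
Fitness reimbursement repayment: $191.48
Group life insurance premium: $173.80
Total deductions = $153.19 + $20.35 + $71.44 + $2.74 + $191.48 + $173.80 = $613.00
Net pay = $2,188.47 − $613.00 = $1,575.47

$1,575.47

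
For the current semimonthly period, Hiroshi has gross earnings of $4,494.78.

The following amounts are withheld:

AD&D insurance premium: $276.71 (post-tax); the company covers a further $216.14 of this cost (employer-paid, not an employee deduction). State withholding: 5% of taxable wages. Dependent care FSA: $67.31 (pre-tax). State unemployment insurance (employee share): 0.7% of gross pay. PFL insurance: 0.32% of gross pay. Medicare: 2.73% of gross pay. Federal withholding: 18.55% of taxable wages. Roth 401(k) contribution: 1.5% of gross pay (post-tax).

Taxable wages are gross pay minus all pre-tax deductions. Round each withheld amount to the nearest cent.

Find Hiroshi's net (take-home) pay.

Dependent care FSA: $67.31
Taxable wages = $4,494.78 − $67.31 = $4,427.47
State withholding: $4,427.47 × 0.05 = $221.37
Federal withholding: $4,427.47 × 0.1855 = $821.30
State unemployment insurance (employee share): $4,494.78 × 0.007 = $31.46
Medicare: $4,494.78 × 0.0273 = $122.71
PFL insurance: $4,494.78 × 0.0032 = $14.38
Roth 401(k) contribution: $4,494.78 × 0.015 = $67.42
AD&D insurance premium: $276.71
(Employer's $216.14 toward AD&D insurance premium is not withheld from the employee.)
Total deductions = $67.31 + $221.37 + $821.30 + $31.46 + $122.71 + $14.38 + $67.42 + $276.71 = $1,622.66
Net pay = $4,494.78 − $1,622.66 = $2,872.12

$2,872.12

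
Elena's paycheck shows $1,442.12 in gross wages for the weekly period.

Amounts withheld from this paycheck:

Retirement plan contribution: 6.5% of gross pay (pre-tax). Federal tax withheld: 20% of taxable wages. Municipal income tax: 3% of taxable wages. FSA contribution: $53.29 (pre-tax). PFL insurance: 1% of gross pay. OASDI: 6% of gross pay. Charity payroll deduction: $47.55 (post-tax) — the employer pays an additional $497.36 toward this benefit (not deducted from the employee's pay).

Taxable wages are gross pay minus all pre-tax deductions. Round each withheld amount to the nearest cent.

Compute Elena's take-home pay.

$848.72

FSA contribution: $53.29
Retirement plan contribution: $1,442.12 × 0.065 = $93.74
Pre-tax total = $53.29 + $93.74 = $147.03
Taxable wages = $1,442.12 − $147.03 = $1,295.09
Municipal income tax: $1,295.09 × 0.03 = $38.85
Federal tax withheld: $1,295.09 × 0.2 = $259.02
OASDI: $1,442.12 × 0.06 = $86.53
PFL insurance: $1,442.12 × 0.01 = $14.42
Charity payroll deduction: $47.55
(Employer's $497.36 toward charity payroll deduction is not withheld from the employee.)
Total deductions = $53.29 + $93.74 + $38.85 + $259.02 + $86.53 + $14.42 + $47.55 = $593.40
Net pay = $1,442.12 − $593.40 = $848.72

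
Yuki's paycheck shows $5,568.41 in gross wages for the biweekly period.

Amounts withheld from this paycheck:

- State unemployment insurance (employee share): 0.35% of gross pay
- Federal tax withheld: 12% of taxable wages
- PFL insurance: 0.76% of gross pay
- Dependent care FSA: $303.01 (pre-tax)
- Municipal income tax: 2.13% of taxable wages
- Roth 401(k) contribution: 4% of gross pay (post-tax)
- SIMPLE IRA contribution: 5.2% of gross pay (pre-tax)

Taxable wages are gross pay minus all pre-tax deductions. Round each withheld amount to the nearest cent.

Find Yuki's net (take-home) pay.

SIMPLE IRA contribution: $5,568.41 × 0.052 = $289.56
Dependent care FSA: $303.01
Pre-tax total = $289.56 + $303.01 = $592.57
Taxable wages = $5,568.41 − $592.57 = $4,975.84
Municipal income tax: $4,975.84 × 0.0213 = $105.99
Federal tax withheld: $4,975.84 × 0.12 = $597.10
PFL insurance: $5,568.41 × 0.0076 = $42.32
State unemployment insurance (employee share): $5,568.41 × 0.0035 = $19.49
Roth 401(k) contribution: $5,568.41 × 0.04 = $222.74
Total deductions = $289.56 + $303.01 + $105.99 + $597.10 + $42.32 + $19.49 + $222.74 = $1,580.21
Net pay = $5,568.41 − $1,580.21 = $3,988.20

$3,988.20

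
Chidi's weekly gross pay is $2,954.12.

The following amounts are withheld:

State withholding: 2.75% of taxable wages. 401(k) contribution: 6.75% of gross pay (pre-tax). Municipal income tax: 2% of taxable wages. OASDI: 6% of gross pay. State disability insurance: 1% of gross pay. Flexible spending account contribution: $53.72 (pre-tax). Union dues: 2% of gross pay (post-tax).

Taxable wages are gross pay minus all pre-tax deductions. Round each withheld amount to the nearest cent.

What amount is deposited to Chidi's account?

$2,306.83

401(k) contribution: $2,954.12 × 0.0675 = $199.40
Flexible spending account contribution: $53.72
Pre-tax total = $199.40 + $53.72 = $253.12
Taxable wages = $2,954.12 − $253.12 = $2,701.00
Municipal income tax: $2,701.00 × 0.02 = $54.02
State withholding: $2,701.00 × 0.0275 = $74.28
OASDI: $2,954.12 × 0.06 = $177.25
State disability insurance: $2,954.12 × 0.01 = $29.54
Union dues: $2,954.12 × 0.02 = $59.08
Total deductions = $199.40 + $53.72 + $54.02 + $74.28 + $177.25 + $29.54 + $59.08 = $647.29
Net pay = $2,954.12 − $647.29 = $2,306.83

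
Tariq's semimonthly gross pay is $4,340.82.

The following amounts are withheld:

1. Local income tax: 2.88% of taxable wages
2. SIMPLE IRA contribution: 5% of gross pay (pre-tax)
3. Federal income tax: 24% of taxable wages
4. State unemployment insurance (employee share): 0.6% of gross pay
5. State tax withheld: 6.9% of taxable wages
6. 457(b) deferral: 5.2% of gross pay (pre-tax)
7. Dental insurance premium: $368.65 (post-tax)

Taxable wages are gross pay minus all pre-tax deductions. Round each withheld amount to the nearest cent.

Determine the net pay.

$2,186.61

457(b) deferral: $4,340.82 × 0.052 = $225.72
SIMPLE IRA contribution: $4,340.82 × 0.05 = $217.04
Pre-tax total = $225.72 + $217.04 = $442.76
Taxable wages = $4,340.82 − $442.76 = $3,898.06
Federal income tax: $3,898.06 × 0.24 = $935.53
Local income tax: $3,898.06 × 0.0288 = $112.26
State tax withheld: $3,898.06 × 0.069 = $268.97
State unemployment insurance (employee share): $4,340.82 × 0.006 = $26.04
Dental insurance premium: $368.65
Total deductions = $225.72 + $217.04 + $935.53 + $112.26 + $268.97 + $26.04 + $368.65 = $2,154.21
Net pay = $4,340.82 − $2,154.21 = $2,186.61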